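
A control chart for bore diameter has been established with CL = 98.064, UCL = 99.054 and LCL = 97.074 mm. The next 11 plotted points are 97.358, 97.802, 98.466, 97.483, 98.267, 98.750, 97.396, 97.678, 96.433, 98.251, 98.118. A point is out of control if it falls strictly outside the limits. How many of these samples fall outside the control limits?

Compare each point to [97.074, 99.054]: sample 9 = 96.433 < LCL.

1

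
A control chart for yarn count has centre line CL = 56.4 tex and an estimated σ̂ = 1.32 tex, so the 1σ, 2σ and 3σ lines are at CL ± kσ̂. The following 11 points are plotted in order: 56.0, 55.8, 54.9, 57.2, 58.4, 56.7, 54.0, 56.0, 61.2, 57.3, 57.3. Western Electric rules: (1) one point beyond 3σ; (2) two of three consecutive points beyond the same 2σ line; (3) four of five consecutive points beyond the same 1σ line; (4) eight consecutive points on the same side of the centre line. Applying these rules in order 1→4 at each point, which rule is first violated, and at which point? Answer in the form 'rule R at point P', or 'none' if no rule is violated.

rule 1 at point 9

Zone of each point (C = within 1σ̂, B = 1σ̂–2σ̂, A = 2σ̂–3σ̂, * = beyond 3σ̂; sign = side of CL): 1:-C, 2:-C, 3:-B, 4:+C, 5:+B, 6:+C, 7:-B, 8:-C, 9:+*, 10:+C, 11:+C
Rule 1 (one point beyond the 3σ limits) is satisfied at point 9.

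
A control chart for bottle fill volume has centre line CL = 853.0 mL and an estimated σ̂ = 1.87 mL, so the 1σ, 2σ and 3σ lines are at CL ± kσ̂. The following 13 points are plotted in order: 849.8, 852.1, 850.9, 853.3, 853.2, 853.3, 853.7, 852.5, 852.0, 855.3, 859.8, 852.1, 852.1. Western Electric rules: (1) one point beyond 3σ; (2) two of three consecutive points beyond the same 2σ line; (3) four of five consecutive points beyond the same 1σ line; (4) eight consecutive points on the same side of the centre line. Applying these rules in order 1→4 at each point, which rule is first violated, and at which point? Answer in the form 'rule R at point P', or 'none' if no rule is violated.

Zone of each point (C = within 1σ̂, B = 1σ̂–2σ̂, A = 2σ̂–3σ̂, * = beyond 3σ̂; sign = side of CL): 1:-B, 2:-C, 3:-B, 4:+C, 5:+C, 6:+C, 7:+C, 8:-C, 9:-C, 10:+B, 11:+*, 12:-C, 13:-C
Rule 1 (one point beyond the 3σ limits) is satisfied at point 11.

rule 1 at point 11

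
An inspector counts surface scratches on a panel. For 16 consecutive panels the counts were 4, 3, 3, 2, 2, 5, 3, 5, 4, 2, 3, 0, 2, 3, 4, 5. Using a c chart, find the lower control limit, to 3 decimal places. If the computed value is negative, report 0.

0.000

c̄ = (4 + 3 + 3 + 2 + 2 + 5 + 3 + 5 + 4 + 2 + 3 + 0 + 2 + 3 + 4 + 5) / 16 = 50 / 16 = 3.1250
LCL = c̄ − 3√c̄ = 3.1250 − 3 × 1.7678 = -2.1783 → 0 (cannot be negative)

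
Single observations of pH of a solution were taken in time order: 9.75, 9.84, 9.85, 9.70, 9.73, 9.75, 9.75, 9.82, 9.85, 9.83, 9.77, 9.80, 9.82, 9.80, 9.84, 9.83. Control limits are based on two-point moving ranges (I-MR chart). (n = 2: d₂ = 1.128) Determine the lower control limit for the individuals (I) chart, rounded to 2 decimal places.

9.69

X̄ = (9.75 + 9.84 + 9.85 + 9.70 + 9.73 + 9.75 + 9.75 + 9.82 + 9.85 + 9.83 + 9.77 + 9.80 + 9.82 + 9.80 + 9.84 + 9.83) / 16 = 9.7956
Moving ranges: 0.09, 0.01, 0.15, 0.03, 0.02, 0.00, 0.07, 0.03, 0.02, 0.06, 0.03, 0.02, 0.02, 0.04, 0.01; M̄R̄ = 0.6000 / 15 = 0.0400
LCL = X̄ − 3·M̄R̄/d₂ = 9.7956 − 3 × 0.0400 / 1.128 = 9.6892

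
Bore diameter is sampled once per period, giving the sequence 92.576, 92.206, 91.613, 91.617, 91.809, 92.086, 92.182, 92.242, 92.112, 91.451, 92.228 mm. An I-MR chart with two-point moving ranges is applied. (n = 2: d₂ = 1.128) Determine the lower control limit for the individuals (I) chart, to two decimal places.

X̄ = (92.576 + 92.206 + 91.613 + 91.617 + 91.809 + 92.086 + 92.182 + 92.242 + 92.112 + 91.451 + 92.228) / 11 = 92.0111
Moving ranges: 0.370, 0.593, 0.004, 0.192, 0.277, 0.096, 0.060, 0.130, 0.661, 0.777; M̄R̄ = 3.1600 / 10 = 0.3160
LCL = X̄ − 3·M̄R̄/d₂ = 92.0111 − 3 × 0.3160 / 1.128 = 91.1707

91.17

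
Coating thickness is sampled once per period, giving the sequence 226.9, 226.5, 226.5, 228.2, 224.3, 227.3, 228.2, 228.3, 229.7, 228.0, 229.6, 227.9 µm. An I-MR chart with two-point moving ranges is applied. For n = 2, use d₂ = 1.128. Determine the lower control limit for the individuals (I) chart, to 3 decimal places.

X̄ = (226.9 + 226.5 + 226.5 + 228.2 + 224.3 + 227.3 + 228.2 + 228.3 + 229.7 + 228.0 + 229.6 + 227.9) / 12 = 227.6167
Moving ranges: 0.4, 0.0, 1.7, 3.9, 3.0, 0.9, 0.1, 1.4, 1.7, 1.6, 1.7; M̄R̄ = 16.4000 / 11 = 1.4909
LCL = X̄ − 3·M̄R̄/d₂ = 227.6167 − 3 × 1.4909 / 1.128 = 223.6515

223.651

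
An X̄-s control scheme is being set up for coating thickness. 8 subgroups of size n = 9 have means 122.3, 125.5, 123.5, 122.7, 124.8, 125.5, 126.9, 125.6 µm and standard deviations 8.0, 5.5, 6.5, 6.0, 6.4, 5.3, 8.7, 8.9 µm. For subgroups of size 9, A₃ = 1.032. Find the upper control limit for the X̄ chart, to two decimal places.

131.73

X̄̄ = (122.3 + 125.5 + 123.5 + 122.7 + 124.8 + 125.5 + 126.9 + 125.6) / 8 = 124.6000
s̄ = (8.0 + 5.5 + 6.5 + 6.0 + 6.4 + 5.3 + 8.7 + 8.9) / 8 = 6.9125
UCL = X̄̄ + A₃·s̄ = 124.6000 + 1.032 × 6.9125 = 131.7337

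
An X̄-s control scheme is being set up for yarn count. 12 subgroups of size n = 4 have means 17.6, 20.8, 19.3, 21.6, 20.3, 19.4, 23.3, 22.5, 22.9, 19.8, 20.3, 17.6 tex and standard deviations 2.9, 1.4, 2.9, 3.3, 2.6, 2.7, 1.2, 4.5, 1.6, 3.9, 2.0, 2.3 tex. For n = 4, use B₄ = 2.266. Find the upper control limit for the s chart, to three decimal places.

s̄ = (2.9 + 1.4 + 2.9 + 3.3 + 2.6 + 2.7 + 1.2 + 4.5 + 1.6 + 3.9 + 2.0 + 2.3) / 12 = 2.6083
UCL_s = B₄·s̄ = 2.266 × 2.6083 = 5.9105

5.910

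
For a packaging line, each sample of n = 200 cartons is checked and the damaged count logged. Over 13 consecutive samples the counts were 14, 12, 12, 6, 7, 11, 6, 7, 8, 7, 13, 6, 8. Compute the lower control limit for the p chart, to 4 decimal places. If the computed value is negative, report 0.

p̄ = Σdᵢ / (k·n) = 117 / (13 × 200) = 0.04500
LCL = p̄ − 3·√(p̄(1−p̄)/n) = 0.04500 − 3 × 0.01466 = 0.00102

0.0010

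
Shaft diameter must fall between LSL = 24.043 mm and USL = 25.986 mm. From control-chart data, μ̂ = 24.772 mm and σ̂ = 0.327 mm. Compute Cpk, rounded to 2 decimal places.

Cpu = (USL − μ̂) / (3σ̂) = (25.986 − 24.772) / (3 × 0.327) = 1.2375; Cpl = (μ̂ − LSL) / (3σ̂) = (24.772 − 24.043) / (3 × 0.327) = 0.7431; Cpk = min(Cpu, Cpl) = 0.7431

0.74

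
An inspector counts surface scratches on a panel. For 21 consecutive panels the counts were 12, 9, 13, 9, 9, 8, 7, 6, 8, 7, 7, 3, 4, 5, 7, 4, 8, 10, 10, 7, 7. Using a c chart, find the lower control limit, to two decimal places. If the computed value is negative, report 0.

0.00

c̄ = (12 + 9 + 13 + 9 + 9 + 8 + 7 + 6 + 8 + 7 + 7 + 3 + 4 + 5 + 7 + 4 + 8 + 10 + 10 + 7 + 7) / 21 = 160 / 21 = 7.6190
LCL = c̄ − 3√c̄ = 7.6190 − 3 × 2.7603 = -0.6617 → 0 (cannot be negative)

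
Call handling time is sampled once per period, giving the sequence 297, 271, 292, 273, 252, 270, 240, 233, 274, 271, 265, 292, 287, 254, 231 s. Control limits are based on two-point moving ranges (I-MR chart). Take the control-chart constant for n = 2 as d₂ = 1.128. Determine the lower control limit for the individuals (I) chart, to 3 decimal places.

213.609

X̄ = (297 + 271 + 292 + 273 + 252 + 270 + 240 + 233 + 274 + 271 + 265 + 292 + 287 + 254 + 231) / 15 = 266.8000
Moving ranges: 26, 21, 19, 21, 18, 30, 7, 41, 3, 6, 27, 5, 33, 23; M̄R̄ = 280.0000 / 14 = 20.0000
LCL = X̄ − 3·M̄R̄/d₂ = 266.8000 − 3 × 20.0000 / 1.128 = 213.6085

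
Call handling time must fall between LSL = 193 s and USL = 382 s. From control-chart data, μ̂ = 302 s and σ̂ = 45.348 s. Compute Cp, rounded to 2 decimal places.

Cp = (USL − LSL) / (6σ̂) = (382 − 193) / (6 × 45.348) = 189.0000 / 272.0880 = 0.6946

0.69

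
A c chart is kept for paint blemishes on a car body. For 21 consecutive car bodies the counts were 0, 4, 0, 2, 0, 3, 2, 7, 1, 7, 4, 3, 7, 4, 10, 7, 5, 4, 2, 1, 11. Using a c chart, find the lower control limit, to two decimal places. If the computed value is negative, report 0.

c̄ = (0 + 4 + 0 + 2 + 0 + 3 + 2 + 7 + 1 + 7 + 4 + 3 + 7 + 4 + 10 + 7 + 5 + 4 + 2 + 1 + 11) / 21 = 84 / 21 = 4.0000
LCL = c̄ − 3√c̄ = 4.0000 − 3 × 2.0000 = -2.0000 → 0 (cannot be negative)

0.00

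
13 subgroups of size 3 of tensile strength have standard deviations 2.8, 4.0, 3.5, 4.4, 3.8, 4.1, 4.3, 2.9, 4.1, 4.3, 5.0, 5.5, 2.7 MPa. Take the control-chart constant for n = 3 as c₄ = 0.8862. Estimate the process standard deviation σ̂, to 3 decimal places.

4.462

s̄ = (2.8 + 4.0 + 3.5 + 4.4 + 3.8 + 4.1 + 4.3 + 2.9 + 4.1 + 4.3 + 5.0 + 5.5 + 2.7) / 13 = 3.9538
σ̂ = s̄ / c₄ = 3.9538 / 0.8862 = 4.4616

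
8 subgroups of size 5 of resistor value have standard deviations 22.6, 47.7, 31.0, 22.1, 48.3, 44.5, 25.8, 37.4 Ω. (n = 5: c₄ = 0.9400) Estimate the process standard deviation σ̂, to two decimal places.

37.15

s̄ = (22.6 + 47.7 + 31.0 + 22.1 + 48.3 + 44.5 + 25.8 + 37.4) / 8 = 34.9250
σ̂ = s̄ / c₄ = 34.9250 / 0.9400 = 37.1543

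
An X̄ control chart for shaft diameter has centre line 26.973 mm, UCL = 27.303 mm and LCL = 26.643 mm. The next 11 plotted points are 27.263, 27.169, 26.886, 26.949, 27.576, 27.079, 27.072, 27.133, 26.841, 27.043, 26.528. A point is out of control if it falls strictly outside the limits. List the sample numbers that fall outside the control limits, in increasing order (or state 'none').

5, 11

Compare each point to [26.643, 27.303]: sample 5 = 27.576 > UCL; sample 11 = 26.528 < LCL.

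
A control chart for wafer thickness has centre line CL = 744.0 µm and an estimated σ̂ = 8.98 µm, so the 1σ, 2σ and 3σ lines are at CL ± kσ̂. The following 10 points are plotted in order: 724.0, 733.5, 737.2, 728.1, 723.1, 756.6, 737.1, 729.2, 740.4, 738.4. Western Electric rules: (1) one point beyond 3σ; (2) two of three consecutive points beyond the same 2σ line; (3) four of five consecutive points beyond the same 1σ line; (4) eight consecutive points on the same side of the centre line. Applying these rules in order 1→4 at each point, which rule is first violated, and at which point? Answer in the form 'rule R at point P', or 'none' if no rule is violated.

Zone of each point (C = within 1σ̂, B = 1σ̂–2σ̂, A = 2σ̂–3σ̂, * = beyond 3σ̂; sign = side of CL): 1:-A, 2:-B, 3:-C, 4:-B, 5:-A, 6:+B, 7:-C, 8:-B, 9:-C, 10:-C
Rule 3 (four of five consecutive points beyond the same 1σ limit) is satisfied at point 5.

rule 3 at point 5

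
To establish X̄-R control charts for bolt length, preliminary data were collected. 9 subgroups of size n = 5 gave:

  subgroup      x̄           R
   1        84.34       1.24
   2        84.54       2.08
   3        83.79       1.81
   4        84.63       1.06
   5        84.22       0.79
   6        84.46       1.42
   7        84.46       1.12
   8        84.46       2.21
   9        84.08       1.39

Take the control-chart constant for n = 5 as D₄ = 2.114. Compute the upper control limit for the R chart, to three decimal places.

3.082

R̄ = (1.24 + 2.08 + 1.81 + 1.06 + 0.79 + 1.42 + 1.12 + 2.21 + 1.39) / 9 = 13.1200 / 9 = 1.4578
UCL_R = D₄·R̄ = 2.114 × 1.4578 = 3.0817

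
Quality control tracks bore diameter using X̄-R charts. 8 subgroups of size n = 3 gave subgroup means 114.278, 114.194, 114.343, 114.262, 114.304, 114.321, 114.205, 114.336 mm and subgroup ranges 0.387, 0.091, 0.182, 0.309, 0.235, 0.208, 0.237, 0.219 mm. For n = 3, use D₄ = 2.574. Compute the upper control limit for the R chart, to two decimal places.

0.60

R̄ = (0.387 + 0.091 + 0.182 + 0.309 + 0.235 + 0.208 + 0.237 + 0.219) / 8 = 1.8680 / 8 = 0.2335
UCL_R = D₄·R̄ = 2.574 × 0.2335 = 0.6010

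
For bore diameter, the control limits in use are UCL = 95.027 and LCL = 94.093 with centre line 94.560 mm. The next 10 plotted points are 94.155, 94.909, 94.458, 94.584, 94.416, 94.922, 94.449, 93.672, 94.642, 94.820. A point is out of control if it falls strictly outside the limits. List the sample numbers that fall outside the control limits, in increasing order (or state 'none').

8

Compare each point to [94.093, 95.027]: sample 8 = 93.672 < LCL.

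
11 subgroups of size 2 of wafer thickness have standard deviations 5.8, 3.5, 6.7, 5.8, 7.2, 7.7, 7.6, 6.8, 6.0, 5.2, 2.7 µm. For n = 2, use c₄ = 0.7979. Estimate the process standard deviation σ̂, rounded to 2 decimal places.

7.41

s̄ = (5.8 + 3.5 + 6.7 + 5.8 + 7.2 + 7.7 + 7.6 + 6.8 + 6.0 + 5.2 + 2.7) / 11 = 5.9091
σ̂ = s̄ / c₄ = 5.9091 / 0.7979 = 7.4058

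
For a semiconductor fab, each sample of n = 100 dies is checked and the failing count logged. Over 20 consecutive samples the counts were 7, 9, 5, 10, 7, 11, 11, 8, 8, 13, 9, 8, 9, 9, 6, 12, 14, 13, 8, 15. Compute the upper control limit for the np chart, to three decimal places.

18.438

p̄ = Σdᵢ / (k·n) = 192 / (20 × 100) = 0.09600
UCL = np̄ + 3·√(np̄(1−p̄)) = 9.6000 + 3 × √(9.6000×0.90400) = 9.6000 + 3 × 2.9459 = 18.4377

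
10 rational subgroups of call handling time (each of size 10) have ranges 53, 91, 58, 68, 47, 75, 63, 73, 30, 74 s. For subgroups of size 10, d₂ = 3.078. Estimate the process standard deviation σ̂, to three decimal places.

R̄ = (53 + 91 + 58 + 68 + 47 + 75 + 63 + 73 + 30 + 74) / 10 = 63.2000
σ̂ = R̄ / d₂ = 63.2000 / 3.078 = 20.5328

20.533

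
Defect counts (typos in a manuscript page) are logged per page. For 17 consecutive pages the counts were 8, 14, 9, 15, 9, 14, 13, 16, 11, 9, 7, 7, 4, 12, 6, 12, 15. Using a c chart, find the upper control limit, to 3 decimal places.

20.436

c̄ = (8 + 14 + 9 + 15 + 9 + 14 + 13 + 16 + 11 + 9 + 7 + 7 + 4 + 12 + 6 + 12 + 15) / 17 = 181 / 17 = 10.6471
UCL = c̄ + 3√c̄ = 10.6471 + 3 × √10.6471 = 10.6471 + 3 × 3.2630 = 20.4360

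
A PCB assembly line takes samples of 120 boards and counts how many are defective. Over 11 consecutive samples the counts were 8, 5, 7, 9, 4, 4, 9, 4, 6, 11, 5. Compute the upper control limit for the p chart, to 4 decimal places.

0.1167

p̄ = Σdᵢ / (k·n) = 72 / (11 × 120) = 0.05455
UCL = p̄ + 3·√(p̄(1−p̄)/n) = 0.05455 + 3 × √(0.05455×0.94545/120) = 0.05455 + 3 × 0.02073 = 0.11674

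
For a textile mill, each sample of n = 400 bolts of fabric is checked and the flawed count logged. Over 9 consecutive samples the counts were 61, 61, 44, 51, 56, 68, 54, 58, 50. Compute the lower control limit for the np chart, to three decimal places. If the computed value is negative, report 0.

35.087

p̄ = Σdᵢ / (k·n) = 503 / (9 × 400) = 0.13972
LCL = np̄ − 3·√(np̄(1−p̄)) = 55.8889 − 3 × 6.9340 = 35.0870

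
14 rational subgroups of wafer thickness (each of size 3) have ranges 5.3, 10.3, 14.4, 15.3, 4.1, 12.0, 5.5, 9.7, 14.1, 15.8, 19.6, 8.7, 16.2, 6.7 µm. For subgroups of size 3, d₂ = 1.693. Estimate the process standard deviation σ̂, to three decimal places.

6.653

R̄ = (5.3 + 10.3 + 14.4 + 15.3 + 4.1 + 12.0 + 5.5 + 9.7 + 14.1 + 15.8 + 19.6 + 8.7 + 16.2 + 6.7) / 14 = 11.2643
σ̂ = R̄ / d₂ = 11.2643 / 1.693 = 6.6534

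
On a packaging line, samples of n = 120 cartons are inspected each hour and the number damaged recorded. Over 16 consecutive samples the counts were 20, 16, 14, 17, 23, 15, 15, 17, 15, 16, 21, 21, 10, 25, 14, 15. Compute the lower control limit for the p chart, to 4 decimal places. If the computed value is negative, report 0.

0.0469

p̄ = Σdᵢ / (k·n) = 274 / (16 × 120) = 0.14271
LCL = p̄ − 3·√(p̄(1−p̄)/n) = 0.14271 − 3 × 0.03193 = 0.04692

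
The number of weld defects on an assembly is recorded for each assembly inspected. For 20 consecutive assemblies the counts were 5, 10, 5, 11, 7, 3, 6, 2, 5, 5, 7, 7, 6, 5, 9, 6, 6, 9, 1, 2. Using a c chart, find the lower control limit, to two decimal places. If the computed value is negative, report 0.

0.00

c̄ = (5 + 10 + 5 + 11 + 7 + 3 + 6 + 2 + 5 + 5 + 7 + 7 + 6 + 5 + 9 + 6 + 6 + 9 + 1 + 2) / 20 = 117 / 20 = 5.8500
LCL = c̄ − 3√c̄ = 5.8500 − 3 × 2.4187 = -1.4060 → 0 (cannot be negative)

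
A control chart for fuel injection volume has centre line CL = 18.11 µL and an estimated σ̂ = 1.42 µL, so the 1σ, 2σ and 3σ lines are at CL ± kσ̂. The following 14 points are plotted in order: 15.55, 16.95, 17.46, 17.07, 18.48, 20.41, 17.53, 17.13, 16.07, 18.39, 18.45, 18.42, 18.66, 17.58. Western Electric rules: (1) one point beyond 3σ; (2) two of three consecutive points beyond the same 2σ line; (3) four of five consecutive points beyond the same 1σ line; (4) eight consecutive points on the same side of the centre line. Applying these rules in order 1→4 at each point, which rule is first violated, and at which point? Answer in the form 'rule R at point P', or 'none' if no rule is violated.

Zone of each point (C = within 1σ̂, B = 1σ̂–2σ̂, A = 2σ̂–3σ̂, * = beyond 3σ̂; sign = side of CL): 1:-B, 2:-C, 3:-C, 4:-C, 5:+C, 6:+B, 7:-C, 8:-C, 9:-B, 10:+C, 11:+C, 12:+C, 13:+C, 14:-C
No rule fires across all 14 points.

none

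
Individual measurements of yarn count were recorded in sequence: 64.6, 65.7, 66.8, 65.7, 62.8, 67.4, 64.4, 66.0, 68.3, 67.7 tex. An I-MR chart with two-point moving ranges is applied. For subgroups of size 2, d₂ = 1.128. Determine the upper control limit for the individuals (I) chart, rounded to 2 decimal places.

71.35

X̄ = (64.6 + 65.7 + 66.8 + 65.7 + 62.8 + 67.4 + 64.4 + 66.0 + 68.3 + 67.7) / 10 = 65.9400
Moving ranges: 1.1, 1.1, 1.1, 2.9, 4.6, 3.0, 1.6, 2.3, 0.6; M̄R̄ = 18.3000 / 9 = 2.0333
UCL = X̄ + 3·M̄R̄/d₂ = 65.9400 + 3 × 2.0333 / 1.128 = 71.3478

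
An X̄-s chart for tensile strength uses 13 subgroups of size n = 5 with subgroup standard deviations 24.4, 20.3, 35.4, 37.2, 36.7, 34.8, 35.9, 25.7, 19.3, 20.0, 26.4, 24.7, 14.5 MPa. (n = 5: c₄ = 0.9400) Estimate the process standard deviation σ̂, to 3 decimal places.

s̄ = (24.4 + 20.3 + 35.4 + 37.2 + 36.7 + 34.8 + 35.9 + 25.7 + 19.3 + 20.0 + 26.4 + 24.7 + 14.5) / 13 = 27.3308
σ̂ = s̄ / c₄ = 27.3308 / 0.9400 = 29.0753

29.075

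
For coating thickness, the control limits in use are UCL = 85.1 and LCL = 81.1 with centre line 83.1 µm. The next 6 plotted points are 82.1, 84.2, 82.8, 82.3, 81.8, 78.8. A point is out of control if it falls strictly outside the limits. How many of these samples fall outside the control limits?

Compare each point to [81.1, 85.1]: sample 6 = 78.8 < LCL.

1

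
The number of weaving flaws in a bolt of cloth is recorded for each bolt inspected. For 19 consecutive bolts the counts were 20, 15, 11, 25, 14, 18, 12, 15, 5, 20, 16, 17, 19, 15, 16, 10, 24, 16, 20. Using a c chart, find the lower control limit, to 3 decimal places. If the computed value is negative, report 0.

4.132

c̄ = (20 + 15 + 11 + 25 + 14 + 18 + 12 + 15 + 5 + 20 + 16 + 17 + 19 + 15 + 16 + 10 + 24 + 16 + 20) / 19 = 308 / 19 = 16.2105
LCL = c̄ − 3√c̄ = 16.2105 − 3 × 4.0262 = 4.1318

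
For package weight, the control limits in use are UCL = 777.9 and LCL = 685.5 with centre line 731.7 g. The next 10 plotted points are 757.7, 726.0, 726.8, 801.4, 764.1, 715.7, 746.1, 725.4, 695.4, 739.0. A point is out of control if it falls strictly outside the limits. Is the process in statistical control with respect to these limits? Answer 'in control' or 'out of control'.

out of control

Compare each point to [685.5, 777.9]: sample 4 = 801.4 > UCL.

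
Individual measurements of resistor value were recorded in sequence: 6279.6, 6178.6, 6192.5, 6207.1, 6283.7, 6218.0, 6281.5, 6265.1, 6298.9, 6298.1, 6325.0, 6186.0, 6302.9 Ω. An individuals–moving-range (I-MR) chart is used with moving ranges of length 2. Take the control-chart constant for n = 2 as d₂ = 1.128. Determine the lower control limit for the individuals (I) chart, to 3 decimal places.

X̄ = (6279.6 + 6178.6 + 6192.5 + 6207.1 + 6283.7 + 6218.0 + 6281.5 + 6265.1 + 6298.9 + 6298.1 + 6325.0 + 6186.0 + 6302.9) / 13 = 6255.1538
Moving ranges: 101.0, 13.9, 14.6, 76.6, 65.7, 63.5, 16.4, 33.8, 0.8, 26.9, 139.0, 116.9; M̄R̄ = 669.1000 / 12 = 55.7583
LCL = X̄ − 3·M̄R̄/d₂ = 6255.1538 − 3 × 55.7583 / 1.128 = 6106.8604

6106.860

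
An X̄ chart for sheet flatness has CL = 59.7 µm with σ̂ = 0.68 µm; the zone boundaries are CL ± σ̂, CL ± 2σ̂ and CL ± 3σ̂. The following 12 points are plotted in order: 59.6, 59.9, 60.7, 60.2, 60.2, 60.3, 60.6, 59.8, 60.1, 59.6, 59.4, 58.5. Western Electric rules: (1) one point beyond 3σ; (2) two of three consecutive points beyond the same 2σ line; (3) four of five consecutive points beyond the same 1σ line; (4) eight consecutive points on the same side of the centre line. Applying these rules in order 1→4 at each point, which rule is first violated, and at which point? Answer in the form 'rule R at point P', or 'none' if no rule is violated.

rule 4 at point 9

Zone of each point (C = within 1σ̂, B = 1σ̂–2σ̂, A = 2σ̂–3σ̂, * = beyond 3σ̂; sign = side of CL): 1:-C, 2:+C, 3:+B, 4:+C, 5:+C, 6:+C, 7:+B, 8:+C, 9:+C, 10:-C, 11:-C, 12:-B
Rule 4 (eight consecutive points on the same side of the centre line) is satisfied at point 9.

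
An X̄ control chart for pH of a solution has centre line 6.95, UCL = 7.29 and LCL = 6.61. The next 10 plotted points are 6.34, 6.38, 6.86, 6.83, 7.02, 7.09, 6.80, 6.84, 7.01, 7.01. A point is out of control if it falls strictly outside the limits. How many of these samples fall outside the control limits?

2

Compare each point to [6.61, 7.29]: sample 1 = 6.34 < LCL; sample 2 = 6.38 < LCL.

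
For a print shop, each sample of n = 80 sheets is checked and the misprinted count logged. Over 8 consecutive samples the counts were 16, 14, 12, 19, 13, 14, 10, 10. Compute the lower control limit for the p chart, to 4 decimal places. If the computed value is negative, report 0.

p̄ = Σdᵢ / (k·n) = 108 / (8 × 80) = 0.16875
LCL = p̄ − 3·√(p̄(1−p̄)/n) = 0.16875 − 3 × 0.04187 = 0.04313

0.0431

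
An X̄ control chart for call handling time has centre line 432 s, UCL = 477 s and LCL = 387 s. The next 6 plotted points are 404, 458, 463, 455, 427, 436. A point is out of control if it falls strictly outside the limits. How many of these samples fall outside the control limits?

0

All 6 points lie within [387, 477].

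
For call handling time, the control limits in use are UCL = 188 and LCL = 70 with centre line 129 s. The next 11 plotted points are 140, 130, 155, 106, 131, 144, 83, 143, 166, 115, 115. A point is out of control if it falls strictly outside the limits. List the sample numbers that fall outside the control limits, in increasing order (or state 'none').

none

All 11 points lie within [70, 188].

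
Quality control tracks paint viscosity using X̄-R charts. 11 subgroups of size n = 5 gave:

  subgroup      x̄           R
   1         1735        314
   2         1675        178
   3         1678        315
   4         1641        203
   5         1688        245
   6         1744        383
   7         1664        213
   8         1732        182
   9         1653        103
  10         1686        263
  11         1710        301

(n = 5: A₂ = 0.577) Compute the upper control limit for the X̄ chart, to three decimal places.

1833.082

X̄̄ = (1735 + 1675 + 1678 + 1641 + 1688 + 1744 + 1664 + 1732 + 1653 + 1686 + 1710) / 11 = 18606.0000 / 11 = 1691.4545
R̄ = (314 + 178 + 315 + 203 + 245 + 383 + 213 + 182 + 103 + 263 + 301) / 11 = 2700.0000 / 11 = 245.4545
UCL = X̄̄ + A₂·R̄ = 1691.4545 + 0.577 × 245.4545 = 1833.0818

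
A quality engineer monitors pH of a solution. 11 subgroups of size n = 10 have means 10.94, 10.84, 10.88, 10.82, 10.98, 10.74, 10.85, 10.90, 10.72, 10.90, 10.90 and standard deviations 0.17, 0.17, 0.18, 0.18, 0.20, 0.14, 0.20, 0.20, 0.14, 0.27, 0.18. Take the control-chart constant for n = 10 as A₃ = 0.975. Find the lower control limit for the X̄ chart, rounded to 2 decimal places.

X̄̄ = (10.94 + 10.84 + 10.88 + 10.82 + 10.98 + 10.74 + 10.85 + 10.90 + 10.72 + 10.90 + 10.90) / 11 = 10.8609
s̄ = (0.17 + 0.17 + 0.18 + 0.18 + 0.20 + 0.14 + 0.20 + 0.20 + 0.14 + 0.27 + 0.18) / 11 = 0.1845
LCL = X̄̄ − A₃·s̄ = 10.8609 − 0.975 × 0.1845 = 10.6810

10.68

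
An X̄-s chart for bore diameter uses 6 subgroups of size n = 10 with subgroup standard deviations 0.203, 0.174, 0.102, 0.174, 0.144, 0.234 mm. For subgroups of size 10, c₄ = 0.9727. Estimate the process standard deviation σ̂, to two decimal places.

0.18

s̄ = (0.203 + 0.174 + 0.102 + 0.174 + 0.144 + 0.234) / 6 = 0.1718
σ̂ = s̄ / c₄ = 0.1718 / 0.9727 = 0.1767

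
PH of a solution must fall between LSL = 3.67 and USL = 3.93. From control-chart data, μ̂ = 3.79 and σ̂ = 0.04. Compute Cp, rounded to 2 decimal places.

Cp = (USL − LSL) / (6σ̂) = (3.93 − 3.67) / (6 × 0.04) = 0.2600 / 0.2400 = 1.0833

1.08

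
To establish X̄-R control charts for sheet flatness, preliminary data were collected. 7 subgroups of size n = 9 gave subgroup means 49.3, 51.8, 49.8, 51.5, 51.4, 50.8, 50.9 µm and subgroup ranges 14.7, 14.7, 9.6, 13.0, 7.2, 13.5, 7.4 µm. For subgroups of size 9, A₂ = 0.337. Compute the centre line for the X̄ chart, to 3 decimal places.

50.786

X̄̄ = (49.3 + 51.8 + 49.8 + 51.5 + 51.4 + 50.8 + 50.9) / 7 = 355.5000 / 7 = 50.7857
CL = X̄̄ = 50.7857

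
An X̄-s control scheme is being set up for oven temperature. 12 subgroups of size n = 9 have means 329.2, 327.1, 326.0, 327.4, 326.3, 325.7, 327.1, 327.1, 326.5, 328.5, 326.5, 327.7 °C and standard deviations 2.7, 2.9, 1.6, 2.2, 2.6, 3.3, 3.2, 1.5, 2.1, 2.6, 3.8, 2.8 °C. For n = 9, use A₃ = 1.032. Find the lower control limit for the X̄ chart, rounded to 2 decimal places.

324.40

X̄̄ = (329.2 + 327.1 + 326.0 + 327.4 + 326.3 + 325.7 + 327.1 + 327.1 + 326.5 + 328.5 + 326.5 + 327.7) / 12 = 327.0917
s̄ = (2.7 + 2.9 + 1.6 + 2.2 + 2.6 + 3.3 + 3.2 + 1.5 + 2.1 + 2.6 + 3.8 + 2.8) / 12 = 2.6083
LCL = X̄̄ − A₃·s̄ = 327.0917 − 1.032 × 2.6083 = 324.3999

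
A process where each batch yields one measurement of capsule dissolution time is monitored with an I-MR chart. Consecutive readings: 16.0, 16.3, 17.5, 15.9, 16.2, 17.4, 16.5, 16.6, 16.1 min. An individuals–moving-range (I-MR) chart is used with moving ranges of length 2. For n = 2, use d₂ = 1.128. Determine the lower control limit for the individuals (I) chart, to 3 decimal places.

14.472

X̄ = (16.0 + 16.3 + 17.5 + 15.9 + 16.2 + 17.4 + 16.5 + 16.6 + 16.1) / 9 = 16.5000
Moving ranges: 0.3, 1.2, 1.6, 0.3, 1.2, 0.9, 0.1, 0.5; M̄R̄ = 6.1000 / 8 = 0.7625
LCL = X̄ − 3·M̄R̄/d₂ = 16.5000 − 3 × 0.7625 / 1.128 = 14.4721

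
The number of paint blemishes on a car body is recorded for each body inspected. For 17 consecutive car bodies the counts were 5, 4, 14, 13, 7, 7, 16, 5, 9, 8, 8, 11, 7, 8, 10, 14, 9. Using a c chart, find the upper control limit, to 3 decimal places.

18.176

c̄ = (5 + 4 + 14 + 13 + 7 + 7 + 16 + 5 + 9 + 8 + 8 + 11 + 7 + 8 + 10 + 14 + 9) / 17 = 155 / 17 = 9.1176
UCL = c̄ + 3√c̄ = 9.1176 + 3 × √9.1176 = 9.1176 + 3 × 3.0195 = 18.1763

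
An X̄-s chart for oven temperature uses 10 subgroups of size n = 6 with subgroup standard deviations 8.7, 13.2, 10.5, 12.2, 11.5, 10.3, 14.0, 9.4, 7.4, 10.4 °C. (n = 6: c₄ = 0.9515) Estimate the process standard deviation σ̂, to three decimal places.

11.308

s̄ = (8.7 + 13.2 + 10.5 + 12.2 + 11.5 + 10.3 + 14.0 + 9.4 + 7.4 + 10.4) / 10 = 10.7600
σ̂ = s̄ / c₄ = 10.7600 / 0.9515 = 11.3085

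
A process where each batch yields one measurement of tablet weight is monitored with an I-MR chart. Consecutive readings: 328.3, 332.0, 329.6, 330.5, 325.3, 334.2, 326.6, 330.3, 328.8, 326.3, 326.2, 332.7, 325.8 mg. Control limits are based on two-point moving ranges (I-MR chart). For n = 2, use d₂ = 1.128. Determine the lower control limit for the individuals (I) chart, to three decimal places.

317.910

X̄ = (328.3 + 332.0 + 329.6 + 330.5 + 325.3 + 334.2 + 326.6 + 330.3 + 328.8 + 326.3 + 326.2 + 332.7 + 325.8) / 13 = 328.9692
Moving ranges: 3.7, 2.4, 0.9, 5.2, 8.9, 7.6, 3.7, 1.5, 2.5, 0.1, 6.5, 6.9; M̄R̄ = 49.9000 / 12 = 4.1583
LCL = X̄ − 3·M̄R̄/d₂ = 328.9692 − 3 × 4.1583 / 1.128 = 317.9098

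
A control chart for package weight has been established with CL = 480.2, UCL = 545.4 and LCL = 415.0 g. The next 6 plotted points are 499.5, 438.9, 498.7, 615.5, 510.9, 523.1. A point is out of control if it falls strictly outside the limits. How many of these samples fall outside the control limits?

Compare each point to [415.0, 545.4]: sample 4 = 615.5 > UCL.

1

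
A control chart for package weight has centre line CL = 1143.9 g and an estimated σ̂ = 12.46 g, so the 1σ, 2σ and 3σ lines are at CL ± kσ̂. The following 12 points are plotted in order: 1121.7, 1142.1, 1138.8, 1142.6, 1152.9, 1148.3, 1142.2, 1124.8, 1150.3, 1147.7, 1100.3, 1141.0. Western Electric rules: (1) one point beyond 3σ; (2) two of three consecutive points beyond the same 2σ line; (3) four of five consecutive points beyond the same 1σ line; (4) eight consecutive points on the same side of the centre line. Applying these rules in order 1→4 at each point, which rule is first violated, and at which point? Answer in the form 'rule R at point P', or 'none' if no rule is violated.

Zone of each point (C = within 1σ̂, B = 1σ̂–2σ̂, A = 2σ̂–3σ̂, * = beyond 3σ̂; sign = side of CL): 1:-B, 2:-C, 3:-C, 4:-C, 5:+C, 6:+C, 7:-C, 8:-B, 9:+C, 10:+C, 11:-*, 12:-C
Rule 1 (one point beyond the 3σ limits) is satisfied at point 11.

rule 1 at point 11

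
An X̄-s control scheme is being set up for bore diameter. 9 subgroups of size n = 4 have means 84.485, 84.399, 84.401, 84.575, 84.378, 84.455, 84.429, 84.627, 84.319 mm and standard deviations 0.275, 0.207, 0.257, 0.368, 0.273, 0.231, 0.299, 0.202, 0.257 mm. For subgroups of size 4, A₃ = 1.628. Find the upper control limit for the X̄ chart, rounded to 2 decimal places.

X̄̄ = (84.485 + 84.399 + 84.401 + 84.575 + 84.378 + 84.455 + 84.429 + 84.627 + 84.319) / 9 = 84.4520
s̄ = (0.275 + 0.207 + 0.257 + 0.368 + 0.273 + 0.231 + 0.299 + 0.202 + 0.257) / 9 = 0.2632
UCL = X̄̄ + A₃·s̄ = 84.4520 + 1.628 × 0.2632 = 84.8805

84.88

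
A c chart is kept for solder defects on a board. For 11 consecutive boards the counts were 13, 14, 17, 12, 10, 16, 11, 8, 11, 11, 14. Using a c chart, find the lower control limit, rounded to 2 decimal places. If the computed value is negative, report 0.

1.87

c̄ = (13 + 14 + 17 + 12 + 10 + 16 + 11 + 8 + 11 + 11 + 14) / 11 = 137 / 11 = 12.4545
LCL = c̄ − 3√c̄ = 12.4545 − 3 × 3.5291 = 1.8672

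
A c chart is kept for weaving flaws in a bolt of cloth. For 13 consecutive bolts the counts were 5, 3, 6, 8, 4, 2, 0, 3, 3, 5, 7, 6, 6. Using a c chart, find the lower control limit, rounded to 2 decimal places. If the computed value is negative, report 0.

c̄ = (5 + 3 + 6 + 8 + 4 + 2 + 0 + 3 + 3 + 5 + 7 + 6 + 6) / 13 = 58 / 13 = 4.4615
LCL = c̄ − 3√c̄ = 4.4615 − 3 × 2.1122 = -1.8752 → 0 (cannot be negative)

0.00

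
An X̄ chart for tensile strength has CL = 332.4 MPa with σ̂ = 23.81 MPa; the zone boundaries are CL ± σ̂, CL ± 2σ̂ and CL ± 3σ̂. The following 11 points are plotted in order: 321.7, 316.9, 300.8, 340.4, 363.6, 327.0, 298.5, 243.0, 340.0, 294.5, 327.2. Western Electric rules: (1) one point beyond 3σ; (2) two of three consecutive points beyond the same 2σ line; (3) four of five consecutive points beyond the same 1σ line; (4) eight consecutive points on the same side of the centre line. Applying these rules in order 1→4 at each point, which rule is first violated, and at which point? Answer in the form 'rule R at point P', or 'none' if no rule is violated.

rule 1 at point 8

Zone of each point (C = within 1σ̂, B = 1σ̂–2σ̂, A = 2σ̂–3σ̂, * = beyond 3σ̂; sign = side of CL): 1:-C, 2:-C, 3:-B, 4:+C, 5:+B, 6:-C, 7:-B, 8:-*, 9:+C, 10:-B, 11:-C
Rule 1 (one point beyond the 3σ limits) is satisfied at point 8.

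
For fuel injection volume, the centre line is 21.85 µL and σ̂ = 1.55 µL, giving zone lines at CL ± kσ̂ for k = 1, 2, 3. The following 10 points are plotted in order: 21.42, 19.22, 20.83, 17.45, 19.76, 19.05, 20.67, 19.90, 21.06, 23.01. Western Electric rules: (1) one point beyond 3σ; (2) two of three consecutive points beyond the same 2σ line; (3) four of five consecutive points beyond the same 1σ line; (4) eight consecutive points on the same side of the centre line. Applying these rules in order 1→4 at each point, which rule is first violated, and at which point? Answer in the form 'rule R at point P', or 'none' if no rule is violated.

rule 3 at point 6

Zone of each point (C = within 1σ̂, B = 1σ̂–2σ̂, A = 2σ̂–3σ̂, * = beyond 3σ̂; sign = side of CL): 1:-C, 2:-B, 3:-C, 4:-A, 5:-B, 6:-B, 7:-C, 8:-B, 9:-C, 10:+C
Rule 3 (four of five consecutive points beyond the same 1σ limit) is satisfied at point 6.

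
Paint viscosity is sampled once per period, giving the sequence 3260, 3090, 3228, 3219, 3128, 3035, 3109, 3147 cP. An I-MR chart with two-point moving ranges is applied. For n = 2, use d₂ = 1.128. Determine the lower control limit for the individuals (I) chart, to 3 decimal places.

X̄ = (3260 + 3090 + 3228 + 3219 + 3128 + 3035 + 3109 + 3147) / 8 = 3152.0000
Moving ranges: 170, 138, 9, 91, 93, 74, 38; M̄R̄ = 613.0000 / 7 = 87.5714
LCL = X̄ − 3·M̄R̄/d₂ = 3152.0000 − 3 × 87.5714 / 1.128 = 2919.0973

2919.097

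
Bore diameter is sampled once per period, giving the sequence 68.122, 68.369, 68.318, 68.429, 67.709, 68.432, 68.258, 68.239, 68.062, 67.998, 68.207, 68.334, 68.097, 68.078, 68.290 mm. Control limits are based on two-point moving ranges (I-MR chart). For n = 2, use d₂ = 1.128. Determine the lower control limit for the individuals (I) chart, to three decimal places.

X̄ = (68.122 + 68.369 + 68.318 + 68.429 + 67.709 + 68.432 + 68.258 + 68.239 + 68.062 + 67.998 + 68.207 + 68.334 + 68.097 + 68.078 + 68.290) / 15 = 68.1961
Moving ranges: 0.247, 0.051, 0.111, 0.720, 0.723, 0.174, 0.019, 0.177, 0.064, 0.209, 0.127, 0.237, 0.019, 0.212; M̄R̄ = 3.0900 / 14 = 0.2207
LCL = X̄ − 3·M̄R̄/d₂ = 68.1961 − 3 × 0.2207 / 1.128 = 67.6091

67.609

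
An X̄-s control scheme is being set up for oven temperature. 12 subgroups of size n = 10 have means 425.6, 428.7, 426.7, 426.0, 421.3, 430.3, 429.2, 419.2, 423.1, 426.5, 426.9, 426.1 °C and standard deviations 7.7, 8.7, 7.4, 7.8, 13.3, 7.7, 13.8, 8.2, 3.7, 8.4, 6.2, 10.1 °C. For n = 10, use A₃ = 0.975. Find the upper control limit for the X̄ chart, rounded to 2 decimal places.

434.17

X̄̄ = (425.6 + 428.7 + 426.7 + 426.0 + 421.3 + 430.3 + 429.2 + 419.2 + 423.1 + 426.5 + 426.9 + 426.1) / 12 = 425.8000
s̄ = (7.7 + 8.7 + 7.4 + 7.8 + 13.3 + 7.7 + 13.8 + 8.2 + 3.7 + 8.4 + 6.2 + 10.1) / 12 = 8.5833
UCL = X̄̄ + A₃·s̄ = 425.8000 + 0.975 × 8.5833 = 434.1687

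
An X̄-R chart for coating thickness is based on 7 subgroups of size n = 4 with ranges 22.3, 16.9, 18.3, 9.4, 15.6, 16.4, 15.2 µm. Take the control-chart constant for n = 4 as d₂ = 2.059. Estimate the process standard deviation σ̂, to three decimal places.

7.916

R̄ = (22.3 + 16.9 + 18.3 + 9.4 + 15.6 + 16.4 + 15.2) / 7 = 16.3000
σ̂ = R̄ / d₂ = 16.3000 / 2.059 = 7.9165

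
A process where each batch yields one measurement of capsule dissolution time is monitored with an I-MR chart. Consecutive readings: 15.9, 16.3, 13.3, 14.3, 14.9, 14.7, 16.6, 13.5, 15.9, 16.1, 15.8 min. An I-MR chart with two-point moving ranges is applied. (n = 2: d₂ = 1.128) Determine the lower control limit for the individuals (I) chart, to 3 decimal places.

X̄ = (15.9 + 16.3 + 13.3 + 14.3 + 14.9 + 14.7 + 16.6 + 13.5 + 15.9 + 16.1 + 15.8) / 11 = 15.2091
Moving ranges: 0.4, 3.0, 1.0, 0.6, 0.2, 1.9, 3.1, 2.4, 0.2, 0.3; M̄R̄ = 13.1000 / 10 = 1.3100
LCL = X̄ − 3·M̄R̄/d₂ = 15.2091 − 3 × 1.3100 / 1.128 = 11.7250

11.725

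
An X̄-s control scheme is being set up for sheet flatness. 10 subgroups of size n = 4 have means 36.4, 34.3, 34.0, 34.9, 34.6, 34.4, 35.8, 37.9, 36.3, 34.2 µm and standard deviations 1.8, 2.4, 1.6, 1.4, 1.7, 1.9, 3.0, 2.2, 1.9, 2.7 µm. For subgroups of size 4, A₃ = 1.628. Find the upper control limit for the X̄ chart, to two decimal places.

38.63

X̄̄ = (36.4 + 34.3 + 34.0 + 34.9 + 34.6 + 34.4 + 35.8 + 37.9 + 36.3 + 34.2) / 10 = 35.2800
s̄ = (1.8 + 2.4 + 1.6 + 1.4 + 1.7 + 1.9 + 3.0 + 2.2 + 1.9 + 2.7) / 10 = 2.0600
UCL = X̄̄ + A₃·s̄ = 35.2800 + 1.628 × 2.0600 = 38.6337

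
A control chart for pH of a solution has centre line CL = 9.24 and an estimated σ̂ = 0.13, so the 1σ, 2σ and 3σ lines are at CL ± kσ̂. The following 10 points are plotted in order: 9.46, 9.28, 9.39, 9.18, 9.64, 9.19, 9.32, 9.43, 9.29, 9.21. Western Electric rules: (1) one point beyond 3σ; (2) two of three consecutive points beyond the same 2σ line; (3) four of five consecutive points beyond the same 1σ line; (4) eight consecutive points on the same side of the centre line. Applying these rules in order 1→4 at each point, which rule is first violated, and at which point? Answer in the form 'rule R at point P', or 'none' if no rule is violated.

Zone of each point (C = within 1σ̂, B = 1σ̂–2σ̂, A = 2σ̂–3σ̂, * = beyond 3σ̂; sign = side of CL): 1:+B, 2:+C, 3:+B, 4:-C, 5:+*, 6:-C, 7:+C, 8:+B, 9:+C, 10:-C
Rule 1 (one point beyond the 3σ limits) is satisfied at point 5.

rule 1 at point 5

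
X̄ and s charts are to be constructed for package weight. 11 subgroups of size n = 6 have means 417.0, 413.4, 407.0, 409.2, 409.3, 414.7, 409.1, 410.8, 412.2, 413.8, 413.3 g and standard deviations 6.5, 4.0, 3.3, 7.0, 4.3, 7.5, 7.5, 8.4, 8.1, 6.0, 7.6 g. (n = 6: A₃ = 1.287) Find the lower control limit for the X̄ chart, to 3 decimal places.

X̄̄ = (417.0 + 413.4 + 407.0 + 409.2 + 409.3 + 414.7 + 409.1 + 410.8 + 412.2 + 413.8 + 413.3) / 11 = 411.8000
s̄ = (6.5 + 4.0 + 3.3 + 7.0 + 4.3 + 7.5 + 7.5 + 8.4 + 8.1 + 6.0 + 7.6) / 11 = 6.3818
LCL = X̄̄ − A₃·s̄ = 411.8000 − 1.287 × 6.3818 = 403.5866

403.587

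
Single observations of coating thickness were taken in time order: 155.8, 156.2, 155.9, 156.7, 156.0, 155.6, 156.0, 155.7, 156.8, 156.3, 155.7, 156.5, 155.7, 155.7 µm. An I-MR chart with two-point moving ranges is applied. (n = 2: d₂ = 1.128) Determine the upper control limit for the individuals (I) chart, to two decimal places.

157.50

X̄ = (155.8 + 156.2 + 155.9 + 156.7 + 156.0 + 155.6 + 156.0 + 155.7 + 156.8 + 156.3 + 155.7 + 156.5 + 155.7 + 155.7) / 14 = 156.0429
Moving ranges: 0.4, 0.3, 0.8, 0.7, 0.4, 0.4, 0.3, 1.1, 0.5, 0.6, 0.8, 0.8, 0.0; M̄R̄ = 7.1000 / 13 = 0.5462
UCL = X̄ + 3·M̄R̄/d₂ = 156.0429 + 3 × 0.5462 / 1.128 = 157.4954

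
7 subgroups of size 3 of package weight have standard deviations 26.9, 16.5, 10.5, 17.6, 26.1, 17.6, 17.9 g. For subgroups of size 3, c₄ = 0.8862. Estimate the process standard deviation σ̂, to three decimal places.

s̄ = (26.9 + 16.5 + 10.5 + 17.6 + 26.1 + 17.6 + 17.9) / 7 = 19.0143
σ̂ = s̄ / c₄ = 19.0143 / 0.8862 = 21.4560

21.456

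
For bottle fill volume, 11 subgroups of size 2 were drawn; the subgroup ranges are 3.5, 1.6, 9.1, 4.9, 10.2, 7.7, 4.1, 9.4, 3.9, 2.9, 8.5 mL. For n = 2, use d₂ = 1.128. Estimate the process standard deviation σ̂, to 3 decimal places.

R̄ = (3.5 + 1.6 + 9.1 + 4.9 + 10.2 + 7.7 + 4.1 + 9.4 + 3.9 + 2.9 + 8.5) / 11 = 5.9818
σ̂ = R̄ / d₂ = 5.9818 / 1.128 = 5.3030

5.303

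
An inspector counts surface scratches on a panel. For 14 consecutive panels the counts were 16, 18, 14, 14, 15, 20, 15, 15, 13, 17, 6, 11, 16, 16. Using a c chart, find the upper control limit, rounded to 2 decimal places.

c̄ = (16 + 18 + 14 + 14 + 15 + 20 + 15 + 15 + 13 + 17 + 6 + 11 + 16 + 16) / 14 = 206 / 14 = 14.7143
UCL = c̄ + 3√c̄ = 14.7143 + 3 × √14.7143 = 14.7143 + 3 × 3.8359 = 26.2220

26.22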